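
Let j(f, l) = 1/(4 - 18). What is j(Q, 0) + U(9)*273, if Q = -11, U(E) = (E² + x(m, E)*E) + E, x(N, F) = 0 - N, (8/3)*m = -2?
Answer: 739555/28 ≈ 26413.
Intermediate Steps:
m = -¾ (m = (3/8)*(-2) = -¾ ≈ -0.75000)
x(N, F) = -N
U(E) = E² + 7*E/4 (U(E) = (E² + (-1*(-¾))*E) + E = (E² + 3*E/4) + E = E² + 7*E/4)
j(f, l) = -1/14 (j(f, l) = 1/(-14) = -1/14)
j(Q, 0) + U(9)*273 = -1/14 + ((¼)*9*(7 + 4*9))*273 = -1/14 + ((¼)*9*(7 + 36))*273 = -1/14 + ((¼)*9*43)*273 = -1/14 + (387/4)*273 = -1/14 + 105651/4 = 739555/28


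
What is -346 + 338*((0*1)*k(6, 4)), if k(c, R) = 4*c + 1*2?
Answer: -346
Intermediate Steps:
k(c, R) = 2 + 4*c (k(c, R) = 4*c + 2 = 2 + 4*c)
-346 + 338*((0*1)*k(6, 4)) = -346 + 338*((0*1)*(2 + 4*6)) = -346 + 338*(0*(2 + 24)) = -346 + 338*(0*26) = -346 + 338*0 = -346 + 0 = -346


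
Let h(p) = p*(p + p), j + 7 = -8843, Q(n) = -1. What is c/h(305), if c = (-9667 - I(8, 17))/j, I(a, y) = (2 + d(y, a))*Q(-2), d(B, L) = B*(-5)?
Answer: 13/2195390 ≈ 5.9215e-6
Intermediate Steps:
d(B, L) = -5*B
I(a, y) = -2 + 5*y (I(a, y) = (2 - 5*y)*(-1) = -2 + 5*y)
j = -8850 (j = -7 - 8843 = -8850)
h(p) = 2*p² (h(p) = p*(2*p) = 2*p²)
c = 65/59 (c = (-9667 - (-2 + 5*17))/(-8850) = (-9667 - (-2 + 85))*(-1/8850) = (-9667 - 1*83)*(-1/8850) = (-9667 - 83)*(-1/8850) = -9750*(-1/8850) = 65/59 ≈ 1.1017)
c/h(305) = 65/(59*((2*305²))) = 65/(59*((2*93025))) = (65/59)/186050 = (65/59)*(1/186050) = 13/2195390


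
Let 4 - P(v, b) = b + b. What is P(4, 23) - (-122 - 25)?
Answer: 105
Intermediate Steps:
P(v, b) = 4 - 2*b (P(v, b) = 4 - (b + b) = 4 - 2*b)
P(4, 23) - (-122 - 25) = (4 - 2*23) - (-122 - 25) = (4 - 46) - 1*(-147) = -42 + 147 = 105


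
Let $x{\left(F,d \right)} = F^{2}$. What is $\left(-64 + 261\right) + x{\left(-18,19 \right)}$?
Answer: $521$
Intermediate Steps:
$\left(-64 + 261\right) + x{\left(-18,19 \right)} = \left(-64 + 261\right) + \left(-18\right)^{2} = 197 + 324 = 521$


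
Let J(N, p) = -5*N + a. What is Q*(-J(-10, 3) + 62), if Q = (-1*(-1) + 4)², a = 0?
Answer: 300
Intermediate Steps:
Q = 25 (Q = (1 + 4)² = 5² = 25)
J(N, p) = -5*N (J(N, p) = -5*N + 0 = -5*N)
Q*(-J(-10, 3) + 62) = 25*(-(-5)*(-10) + 62) = 25*(-1*50 + 62) = 25*(-50 + 62) = 25*12 = 300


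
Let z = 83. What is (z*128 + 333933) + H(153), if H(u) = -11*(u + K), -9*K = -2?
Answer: 3085844/9 ≈ 3.4287e+5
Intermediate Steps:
K = 2/9 (K = -⅑*(-2) = 2/9 ≈ 0.22222)
H(u) = -22/9 - 11*u (H(u) = -11*(u + 2/9) = -11*(2/9 + u) = -22/9 - 11*u)
(z*128 + 333933) + H(153) = (83*128 + 333933) + (-22/9 - 11*153) = (10624 + 333933) + (-22/9 - 1683) = 344557 - 15169/9 = 3085844/9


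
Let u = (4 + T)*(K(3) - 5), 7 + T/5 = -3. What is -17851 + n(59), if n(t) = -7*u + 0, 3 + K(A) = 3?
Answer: -19461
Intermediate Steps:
T = -50 (T = -35 + 5*(-3) = -35 - 15 = -50)
K(A) = 0 (K(A) = -3 + 3 = 0)
u = 230 (u = (4 - 50)*(0 - 5) = -46*(-5) = 230)
n(t) = -1610 (n(t) = -7*230 + 0 = -1610 + 0 = -1610)
-17851 + n(59) = -17851 - 1610 = -19461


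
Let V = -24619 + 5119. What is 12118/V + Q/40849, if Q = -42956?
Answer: -666325091/398277750 ≈ -1.6730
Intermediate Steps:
V = -19500
12118/V + Q/40849 = 12118/(-19500) - 42956/40849 = 12118*(-1/19500) - 42956*1/40849 = -6059/9750 - 42956/40849 = -666325091/398277750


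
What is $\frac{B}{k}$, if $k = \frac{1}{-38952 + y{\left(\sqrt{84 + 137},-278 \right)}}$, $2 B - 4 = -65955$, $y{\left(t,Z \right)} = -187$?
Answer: $\frac{2581256189}{2} \approx 1.2906 \cdot 10^{9}$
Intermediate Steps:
$B = - \frac{65951}{2}$ ($B = 2 + \frac{1}{2} \left(-65955\right) = 2 - \frac{65955}{2} = - \frac{65951}{2} \approx -32976.0$)
$k = - \frac{1}{39139}$ ($k = \frac{1}{-38952 - 187} = \frac{1}{-39139} = - \frac{1}{39139} \approx -2.555 \cdot 10^{-5}$)
$\frac{B}{k} = - \frac{65951}{2 \left(- \frac{1}{39139}\right)} = \left(- \frac{65951}{2}\right) \left(-39139\right) = \frac{2581256189}{2}$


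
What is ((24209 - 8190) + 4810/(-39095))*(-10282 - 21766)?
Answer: -4014063244752/7819 ≈ -5.1337e+8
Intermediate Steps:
((24209 - 8190) + 4810/(-39095))*(-10282 - 21766) = (16019 + 4810*(-1/39095))*(-32048) = (16019 - 962/7819)*(-32048) = (125251599/7819)*(-32048) = -4014063244752/7819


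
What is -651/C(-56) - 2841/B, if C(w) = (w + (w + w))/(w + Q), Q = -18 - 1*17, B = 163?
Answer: -482551/1304 ≈ -370.05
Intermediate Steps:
Q = -35 (Q = -18 - 17 = -35)
C(w) = 3*w/(-35 + w) (C(w) = (w + (w + w))/(w - 35) = (w + 2*w)/(-35 + w) = (3*w)/(-35 + w) = 3*w/(-35 + w))
-651/C(-56) - 2841/B = -651/(3*(-56)/(-35 - 56)) - 2841/163 = -651/(3*(-56)/(-91)) - 2841*1/163 = -651/(3*(-56)*(-1/91)) - 2841/163 = -651/24/13 - 2841/163 = -651*13/24 - 2841/163 = -2821/8 - 2841/163 = -482551/1304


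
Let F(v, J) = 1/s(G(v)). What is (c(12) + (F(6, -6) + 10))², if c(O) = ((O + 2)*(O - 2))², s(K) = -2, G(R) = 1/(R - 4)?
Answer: 1538129961/4 ≈ 3.8453e+8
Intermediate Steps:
G(R) = 1/(-4 + R)
c(O) = (-2 + O)²*(2 + O)² (c(O) = ((2 + O)*(-2 + O))² = ((-2 + O)*(2 + O))² = (-2 + O)²*(2 + O)²)
F(v, J) = -½ (F(v, J) = 1/(-2) = -½)
(c(12) + (F(6, -6) + 10))² = ((-2 + 12)²*(2 + 12)² + (-½ + 10))² = (10²*14² + 19/2)² = (100*196 + 19/2)² = (19600 + 19/2)² = (39219/2)² = 1538129961/4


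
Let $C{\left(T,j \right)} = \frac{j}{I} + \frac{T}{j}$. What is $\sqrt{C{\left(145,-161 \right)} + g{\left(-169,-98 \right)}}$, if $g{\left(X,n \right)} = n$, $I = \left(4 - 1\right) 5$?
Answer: $\frac{i \sqrt{639409890}}{2415} \approx 10.471 i$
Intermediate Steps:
$I = 15$ ($I = 3 \cdot 5 = 15$)
$C{\left(T,j \right)} = \frac{j}{15} + \frac{T}{j}$
$\sqrt{C{\left(145,-161 \right)} + g{\left(-169,-98 \right)}} = \sqrt{\left(\frac{1}{15} \left(-161\right) + \frac{145}{-161}\right) - 98} = \sqrt{\left(- \frac{161}{15} + 145 \left(- \frac{1}{161}\right)\right) - 98} = \sqrt{\left(- \frac{161}{15} - \frac{145}{161}\right) - 98} = \sqrt{- \frac{28096}{2415} - 98} = \sqrt{- \frac{264766}{2415}} = \frac{i \sqrt{639409890}}{2415}$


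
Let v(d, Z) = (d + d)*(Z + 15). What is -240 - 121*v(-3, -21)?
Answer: -4596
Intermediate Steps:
v(d, Z) = 2*d*(15 + Z) (v(d, Z) = (2*d)*(15 + Z) = 2*d*(15 + Z))
-240 - 121*v(-3, -21) = -240 - 242*(-3)*(15 - 21) = -240 - 242*(-3)*(-6) = -240 - 121*36 = -240 - 4356 = -4596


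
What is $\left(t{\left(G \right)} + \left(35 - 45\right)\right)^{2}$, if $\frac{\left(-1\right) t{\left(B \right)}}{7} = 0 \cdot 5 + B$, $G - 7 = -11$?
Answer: $324$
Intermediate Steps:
$G = -4$ ($G = 7 - 11 = -4$)
$t{\left(B \right)} = - 7 B$ ($t{\left(B \right)} = - 7 \left(0 \cdot 5 + B\right) = - 7 \left(0 + B\right) = - 7 B$)
$\left(t{\left(G \right)} + \left(35 - 45\right)\right)^{2} = \left(\left(-7\right) \left(-4\right) + \left(35 - 45\right)\right)^{2} = \left(28 - 10\right)^{2} = 18^{2} = 324$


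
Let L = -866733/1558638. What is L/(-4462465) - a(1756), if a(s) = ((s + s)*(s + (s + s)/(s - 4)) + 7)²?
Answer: -201844890485705110344383536039/5295021932615490 ≈ -3.8120e+13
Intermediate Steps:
L = -288911/519546 (L = -866733*1/1558638 = -288911/519546 ≈ -0.55608)
a(s) = (7 + 2*s*(s + 2*s/(-4 + s)))² (a(s) = ((2*s)*(s + (2*s)/(-4 + s)) + 7)² = ((2*s)*(s + 2*s/(-4 + s)) + 7)² = (2*s*(s + 2*s/(-4 + s)) + 7)² = (7 + 2*s*(s + 2*s/(-4 + s)))²)
L/(-4462465) - a(1756) = -288911/519546/(-4462465) - (-28 - 4*1756² + 2*1756³ + 7*1756)²/(-4 + 1756)² = -288911/519546*(-1/4462465) - (-28 - 4*3083536 + 2*5414689216 + 12292)²/1752² = 41273/331207977270 - (-28 - 12334144 + 10829378432 + 12292)²/3069504 = 41273/331207977270 - 10817056552²/3069504 = 41273/331207977270 - 117008712449166128704/3069504 = 41273/331207977270 - 1*1828261132018220761/47961 = 41273/331207977270 - 1828261132018220761/47961 = -201844890485705110344383536039/5295021932615490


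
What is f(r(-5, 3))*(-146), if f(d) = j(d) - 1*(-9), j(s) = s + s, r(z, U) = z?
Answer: 146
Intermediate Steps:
j(s) = 2*s
f(d) = 9 + 2*d (f(d) = 2*d - 1*(-9) = 2*d + 9 = 9 + 2*d)
f(r(-5, 3))*(-146) = (9 + 2*(-5))*(-146) = (9 - 10)*(-146) = -1*(-146) = 146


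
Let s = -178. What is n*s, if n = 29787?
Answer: -5302086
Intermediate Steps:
n*s = 29787*(-178) = -5302086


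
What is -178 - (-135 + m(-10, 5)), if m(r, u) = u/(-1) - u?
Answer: -33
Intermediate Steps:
m(r, u) = -2*u (m(r, u) = u*(-1) - u = -u - u = -2*u)
-178 - (-135 + m(-10, 5)) = -178 - (-135 - 2*5) = -178 - (-135 - 10) = -178 - 1*(-145) = -178 + 145 = -33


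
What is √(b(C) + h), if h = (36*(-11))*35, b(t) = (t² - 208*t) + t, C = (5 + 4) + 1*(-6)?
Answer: 6*I*√402 ≈ 120.3*I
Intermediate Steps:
C = 3 (C = 9 - 6 = 3)
b(t) = t² - 207*t
h = -13860 (h = -396*35 = -13860)
√(b(C) + h) = √(3*(-207 + 3) - 13860) = √(3*(-204) - 13860) = √(-612 - 13860) = √(-14472) = 6*I*√402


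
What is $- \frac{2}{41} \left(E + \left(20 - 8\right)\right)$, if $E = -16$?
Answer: $\frac{8}{41} \approx 0.19512$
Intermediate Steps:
$- \frac{2}{41} \left(E + \left(20 - 8\right)\right) = - \frac{2}{41} \left(-16 + \left(20 - 8\right)\right) = \left(-2\right) \frac{1}{41} \left(-16 + \left(20 - 8\right)\right) = - \frac{2 \left(-16 + 12\right)}{41} = \left(- \frac{2}{41}\right) \left(-4\right) = \frac{8}{41}$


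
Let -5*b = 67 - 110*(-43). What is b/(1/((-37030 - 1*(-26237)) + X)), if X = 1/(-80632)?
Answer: 4174642866069/403160 ≈ 1.0355e+7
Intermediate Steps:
b = -4797/5 (b = -(67 - 110*(-43))/5 = -(67 + 4730)/5 = -⅕*4797 = -4797/5 ≈ -959.40)
X = -1/80632 ≈ -1.2402e-5
b/(1/((-37030 - 1*(-26237)) + X)) = -(-14322896803917/403160 + 125858889/5) = -4797/(5*(1/((-37030 + 26237) - 1/80632))) = -4797/(5*(1/(-10793 - 1/80632))) = -4797/(5*(1/(-870261177/80632))) = -4797/(5*(-80632/870261177)) = -4797/5*(-870261177/80632) = 4174642866069/403160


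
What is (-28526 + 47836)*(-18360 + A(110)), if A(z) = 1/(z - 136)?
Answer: -4608920455/13 ≈ -3.5453e+8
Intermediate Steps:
A(z) = 1/(-136 + z)
(-28526 + 47836)*(-18360 + A(110)) = (-28526 + 47836)*(-18360 + 1/(-136 + 110)) = 19310*(-18360 + 1/(-26)) = 19310*(-18360 - 1/26) = 19310*(-477361/26) = -4608920455/13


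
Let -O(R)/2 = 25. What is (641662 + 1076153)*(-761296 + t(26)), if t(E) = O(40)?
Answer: -1307851578990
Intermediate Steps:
O(R) = -50 (O(R) = -2*25 = -50)
t(E) = -50
(641662 + 1076153)*(-761296 + t(26)) = (641662 + 1076153)*(-761296 - 50) = 1717815*(-761346) = -1307851578990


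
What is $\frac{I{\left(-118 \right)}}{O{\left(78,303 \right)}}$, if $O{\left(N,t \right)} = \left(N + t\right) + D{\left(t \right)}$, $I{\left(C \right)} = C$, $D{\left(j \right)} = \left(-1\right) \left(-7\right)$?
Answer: $- \frac{59}{194} \approx -0.30412$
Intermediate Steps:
$D{\left(j \right)} = 7$
$O{\left(N,t \right)} = 7 + N + t$ ($O{\left(N,t \right)} = \left(N + t\right) + 7 = 7 + N + t$)
$\frac{I{\left(-118 \right)}}{O{\left(78,303 \right)}} = - \frac{118}{7 + 78 + 303} = - \frac{118}{388} = \left(-118\right) \frac{1}{388} = - \frac{59}{194}$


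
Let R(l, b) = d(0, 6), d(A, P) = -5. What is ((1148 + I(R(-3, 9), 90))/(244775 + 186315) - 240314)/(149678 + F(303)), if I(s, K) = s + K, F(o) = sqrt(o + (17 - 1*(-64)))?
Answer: -7753092966299653/4828963118798500 + 103596961027*sqrt(6)/1207240779699625 ≈ -1.6053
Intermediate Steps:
F(o) = sqrt(81 + o) (F(o) = sqrt(o + (17 + 64)) = sqrt(o + 81) = sqrt(81 + o))
R(l, b) = -5
I(s, K) = K + s
((1148 + I(R(-3, 9), 90))/(244775 + 186315) - 240314)/(149678 + F(303)) = ((1148 + (90 - 5))/(244775 + 186315) - 240314)/(149678 + sqrt(81 + 303)) = ((1148 + 85)/431090 - 240314)/(149678 + sqrt(384)) = (1233*(1/431090) - 240314)/(149678 + 8*sqrt(6)) = (1233/431090 - 240314)/(149678 + 8*sqrt(6)) = -103596961027/(431090*(149678 + 8*sqrt(6)))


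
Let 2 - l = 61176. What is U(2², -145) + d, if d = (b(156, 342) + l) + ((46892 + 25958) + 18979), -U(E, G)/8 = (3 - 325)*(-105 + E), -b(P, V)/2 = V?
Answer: -230205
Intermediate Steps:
l = -61174 (l = 2 - 1*61176 = 2 - 61176 = -61174)
b(P, V) = -2*V
U(E, G) = -270480 + 2576*E (U(E, G) = -8*(3 - 325)*(-105 + E) = -(-2576)*(-105 + E) = -8*(33810 - 322*E) = -270480 + 2576*E)
d = 29971 (d = (-2*342 - 61174) + ((46892 + 25958) + 18979) = (-684 - 61174) + (72850 + 18979) = -61858 + 91829 = 29971)
U(2², -145) + d = (-270480 + 2576*2²) + 29971 = (-270480 + 2576*4) + 29971 = (-270480 + 10304) + 29971 = -260176 + 29971 = -230205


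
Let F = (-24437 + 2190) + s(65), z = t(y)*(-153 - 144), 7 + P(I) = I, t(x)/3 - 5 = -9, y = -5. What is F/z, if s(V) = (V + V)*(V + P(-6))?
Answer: -15487/3564 ≈ -4.3454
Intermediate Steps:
t(x) = -12 (t(x) = 15 + 3*(-9) = 15 - 27 = -12)
P(I) = -7 + I
s(V) = 2*V*(-13 + V) (s(V) = (V + V)*(V + (-7 - 6)) = (2*V)*(V - 13) = (2*V)*(-13 + V) = 2*V*(-13 + V))
z = 3564 (z = -12*(-153 - 144) = -12*(-297) = 3564)
F = -15487 (F = (-24437 + 2190) + 2*65*(-13 + 65) = -22247 + 2*65*52 = -22247 + 6760 = -15487)
F/z = -15487/3564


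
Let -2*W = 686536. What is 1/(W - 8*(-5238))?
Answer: -1/301364 ≈ -3.3182e-6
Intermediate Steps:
W = -343268 (W = -1/2*686536 = -343268)
1/(W - 8*(-5238)) = 1/(-343268 - 8*(-5238)) = 1/(-343268 + 41904) = 1/(-301364) = -1/301364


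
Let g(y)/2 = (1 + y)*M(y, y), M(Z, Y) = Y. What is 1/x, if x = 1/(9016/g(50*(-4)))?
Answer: 1127/9950 ≈ 0.11327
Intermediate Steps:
g(y) = 2*y*(1 + y) (g(y) = 2*((1 + y)*y) = 2*(y*(1 + y)) = 2*y*(1 + y))
x = 9950/1127 (x = 1/(9016/((2*(50*(-4))*(1 + 50*(-4))))) = 1/(9016/((2*(-200)*(1 - 200)))) = 1/(9016/((2*(-200)*(-199)))) = 1/(9016/79600) = 1/(9016*(1/79600)) = 1/(1127/9950) = 9950/1127 ≈ 8.8288)
1/x = 1/(9950/1127) = 1127/9950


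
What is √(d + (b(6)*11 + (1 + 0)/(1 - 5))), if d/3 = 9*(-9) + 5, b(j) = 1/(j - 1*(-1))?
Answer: I*√44429/14 ≈ 15.056*I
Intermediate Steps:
b(j) = 1/(1 + j) (b(j) = 1/(j + 1) = 1/(1 + j))
d = -228 (d = 3*(9*(-9) + 5) = 3*(-81 + 5) = 3*(-76) = -228)
√(d + (b(6)*11 + (1 + 0)/(1 - 5))) = √(-228 + (11/(1 + 6) + (1 + 0)/(1 - 5))) = √(-228 + (11/7 + 1/(-4))) = √(-228 + ((⅐)*11 + 1*(-¼))) = √(-228 + (11/7 - ¼)) = √(-228 + 37/28) = √(-6347/28) = I*√44429/14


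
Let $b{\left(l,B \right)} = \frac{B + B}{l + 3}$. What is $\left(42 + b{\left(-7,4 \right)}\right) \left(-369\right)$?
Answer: $-14760$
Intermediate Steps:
$b{\left(l,B \right)} = \frac{2 B}{3 + l}$
$\left(42 + b{\left(-7,4 \right)}\right) \left(-369\right) = \left(42 + 2 \cdot 4 \frac{1}{3 - 7}\right) \left(-369\right) = \left(42 + 2 \cdot 4 \frac{1}{-4}\right) \left(-369\right) = \left(42 + 2 \cdot 4 \left(- \frac{1}{4}\right)\right) \left(-369\right) = \left(42 - 2\right) \left(-369\right) = 40 \left(-369\right) = -14760$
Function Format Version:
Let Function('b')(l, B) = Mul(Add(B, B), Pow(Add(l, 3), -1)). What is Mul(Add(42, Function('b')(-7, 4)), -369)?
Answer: -14760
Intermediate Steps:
Function('b')(l, B) = Mul(2, B, Pow(Add(3, l), -1)) (Function('b')(l, B) = Mul(Mul(2, B), Pow(Add(3, l), -1)) = Mul(2, B, Pow(Add(3, l), -1)))
Mul(Add(42, Function('b')(-7, 4)), -369) = Mul(Add(42, Mul(2, 4, Pow(Add(3, -7), -1))), -369) = Mul(Add(42, Mul(2, 4, Pow(-4, -1))), -369) = Mul(Add(42, Mul(2, 4, Rational(-1, 4))), -369) = Mul(Add(42, -2), -369) = Mul(40, -369) = -14760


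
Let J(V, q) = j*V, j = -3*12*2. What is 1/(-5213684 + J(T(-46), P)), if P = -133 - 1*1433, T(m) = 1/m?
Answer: -23/119914696 ≈ -1.9180e-7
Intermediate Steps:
j = -72 (j = -36*2 = -72)
P = -1566 (P = -133 - 1433 = -1566)
J(V, q) = -72*V
1/(-5213684 + J(T(-46), P)) = 1/(-5213684 - 72/(-46)) = 1/(-5213684 - 72*(-1/46)) = 1/(-5213684 + 36/23) = 1/(-119914696/23) = -23/119914696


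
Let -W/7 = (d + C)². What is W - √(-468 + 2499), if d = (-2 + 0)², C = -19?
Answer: -1575 - √2031 ≈ -1620.1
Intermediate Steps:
d = 4 (d = (-2)² = 4)
W = -1575 (W = -7*(4 - 19)² = -7*(-15)² = -7*225 = -1575)
W - √(-468 + 2499) = -1575 - √(-468 + 2499) = -1575 - √2031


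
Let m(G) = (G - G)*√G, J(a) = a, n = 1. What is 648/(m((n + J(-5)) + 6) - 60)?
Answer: -54/5 ≈ -10.800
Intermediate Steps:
m(G) = 0 (m(G) = 0*√G = 0)
648/(m((n + J(-5)) + 6) - 60) = 648/(0 - 60) = 648/(-60) = 648*(-1/60) = -54/5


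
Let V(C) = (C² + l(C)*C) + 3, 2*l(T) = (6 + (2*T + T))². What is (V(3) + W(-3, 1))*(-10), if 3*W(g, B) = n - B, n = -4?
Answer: -10435/3 ≈ -3478.3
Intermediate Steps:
W(g, B) = -4/3 - B/3 (W(g, B) = (-4 - B)/3 = -4/3 - B/3)
l(T) = (6 + 3*T)²/2 (l(T) = (6 + (2*T + T))²/2 = (6 + 3*T)²/2)
V(C) = 3 + C² + 9*C*(2 + C)²/2 (V(C) = (C² + (9*(2 + C)²/2)*C) + 3 = (C² + 9*C*(2 + C)²/2) + 3 = 3 + C² + 9*C*(2 + C)²/2)
(V(3) + W(-3, 1))*(-10) = ((3 + 3² + (9/2)*3*(2 + 3)²) + (-4/3 - ⅓*1))*(-10) = ((3 + 9 + (9/2)*3*5²) + (-4/3 - ⅓))*(-10) = ((3 + 9 + (9/2)*3*25) - 5/3)*(-10) = ((3 + 9 + 675/2) - 5/3)*(-10) = (699/2 - 5/3)*(-10) = (2087/6)*(-10) = -10435/3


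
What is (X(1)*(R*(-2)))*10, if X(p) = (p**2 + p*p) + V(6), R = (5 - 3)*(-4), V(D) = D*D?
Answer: 6080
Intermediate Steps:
V(D) = D**2
R = -8 (R = 2*(-4) = -8)
X(p) = 36 + 2*p**2 (X(p) = (p**2 + p*p) + 6**2 = (p**2 + p**2) + 36 = 2*p**2 + 36 = 36 + 2*p**2)
(X(1)*(R*(-2)))*10 = ((36 + 2*1**2)*(-8*(-2)))*10 = ((36 + 2*1)*16)*10 = ((36 + 2)*16)*10 = (38*16)*10 = 608*10 = 6080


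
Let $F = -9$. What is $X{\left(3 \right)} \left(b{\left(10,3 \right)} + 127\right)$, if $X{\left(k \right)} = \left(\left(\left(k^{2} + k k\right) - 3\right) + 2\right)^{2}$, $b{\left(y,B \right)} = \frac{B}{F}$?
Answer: $\frac{109820}{3} \approx 36607.0$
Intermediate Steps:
$b{\left(y,B \right)} = - \frac{B}{9}$ ($b{\left(y,B \right)} = \frac{B}{-9} = B \left(- \frac{1}{9}\right) = - \frac{B}{9}$)
$X{\left(k \right)} = \left(-1 + 2 k^{2}\right)^{2}$ ($X{\left(k \right)} = \left(\left(\left(k^{2} + k^{2}\right) - 3\right) + 2\right)^{2} = \left(\left(2 k^{2} - 3\right) + 2\right)^{2} = \left(\left(-3 + 2 k^{2}\right) + 2\right)^{2} = \left(-1 + 2 k^{2}\right)^{2}$)
$X{\left(3 \right)} \left(b{\left(10,3 \right)} + 127\right) = \left(-1 + 2 \cdot 3^{2}\right)^{2} \left(\left(- \frac{1}{9}\right) 3 + 127\right) = \left(-1 + 2 \cdot 9\right)^{2} \left(- \frac{1}{3} + 127\right) = \left(-1 + 18\right)^{2} \cdot \frac{380}{3} = 17^{2} \cdot \frac{380}{3} = 289 \cdot \frac{380}{3} = \frac{109820}{3}$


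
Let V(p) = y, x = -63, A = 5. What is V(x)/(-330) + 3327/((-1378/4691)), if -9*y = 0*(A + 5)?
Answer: -15606957/1378 ≈ -11326.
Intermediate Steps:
y = 0 (y = -0*(5 + 5) = -0*10 = -⅑*0 = 0)
V(p) = 0
V(x)/(-330) + 3327/((-1378/4691)) = 0/(-330) + 3327/((-1378/4691)) = 0*(-1/330) + 3327/((-1378*1/4691)) = 0 + 3327/(-1378/4691) = 0 + 3327*(-4691/1378) = 0 - 15606957/1378 = -15606957/1378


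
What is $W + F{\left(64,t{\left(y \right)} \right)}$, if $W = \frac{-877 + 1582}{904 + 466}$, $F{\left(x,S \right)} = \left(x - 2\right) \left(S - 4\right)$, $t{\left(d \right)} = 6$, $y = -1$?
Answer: $\frac{34117}{274} \approx 124.51$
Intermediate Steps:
$F{\left(x,S \right)} = \left(-4 + S\right) \left(-2 + x\right)$ ($F{\left(x,S \right)} = \left(-2 + x\right) \left(-4 + S\right) = \left(-4 + S\right) \left(-2 + x\right)$)
$W = \frac{141}{274}$ ($W = \frac{705}{1370} = 705 \cdot \frac{1}{1370} = \frac{141}{274} \approx 0.5146$)
$W + F{\left(64,t{\left(y \right)} \right)} = \frac{141}{274} + \left(8 - 256 - 12 + 6 \cdot 64\right) = \frac{141}{274} + \left(8 - 256 - 12 + 384\right) = \frac{141}{274} + 124 = \frac{34117}{274}$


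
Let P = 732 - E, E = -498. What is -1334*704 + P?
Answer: -937906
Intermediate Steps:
P = 1230 (P = 732 - 1*(-498) = 732 + 498 = 1230)
-1334*704 + P = -1334*704 + 1230 = -939136 + 1230 = -937906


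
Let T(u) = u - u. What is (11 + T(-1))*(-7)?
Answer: -77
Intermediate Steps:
T(u) = 0
(11 + T(-1))*(-7) = (11 + 0)*(-7) = 11*(-7) = -77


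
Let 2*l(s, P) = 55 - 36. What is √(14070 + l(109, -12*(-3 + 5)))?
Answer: √56318/2 ≈ 118.66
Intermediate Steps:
l(s, P) = 19/2 (l(s, P) = (55 - 36)/2 = (½)*19 = 19/2)
√(14070 + l(109, -12*(-3 + 5))) = √(14070 + 19/2) = √(28159/2) = √56318/2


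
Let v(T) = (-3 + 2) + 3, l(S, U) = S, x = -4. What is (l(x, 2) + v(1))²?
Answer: 4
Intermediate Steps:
v(T) = 2 (v(T) = -1 + 3 = 2)
(l(x, 2) + v(1))² = (-4 + 2)² = (-2)² = 4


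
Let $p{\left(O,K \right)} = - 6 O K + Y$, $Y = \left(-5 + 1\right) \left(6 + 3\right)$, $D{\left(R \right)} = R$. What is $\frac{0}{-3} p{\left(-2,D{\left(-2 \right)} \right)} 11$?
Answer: $0$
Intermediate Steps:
$Y = -36$ ($Y = \left(-4\right) 9 = -36$)
$p{\left(O,K \right)} = -36 - 6 K O$ ($p{\left(O,K \right)} = - 6 O K - 36 = - 6 K O - 36 = -36 - 6 K O$)
$\frac{0}{-3} p{\left(-2,D{\left(-2 \right)} \right)} 11 = \frac{0}{-3} \left(-36 - \left(-12\right) \left(-2\right)\right) 11 = 0 \left(- \frac{1}{3}\right) \left(-36 - 24\right) 11 = 0 \left(-60\right) 11 = 0 \cdot 11 = 0$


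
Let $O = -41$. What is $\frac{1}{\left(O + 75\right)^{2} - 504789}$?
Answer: $- \frac{1}{503633} \approx -1.9856 \cdot 10^{-6}$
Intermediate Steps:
$\frac{1}{\left(O + 75\right)^{2} - 504789} = \frac{1}{\left(-41 + 75\right)^{2} - 504789} = \frac{1}{34^{2} - 504789} = \frac{1}{1156 - 504789} = \frac{1}{-503633} = - \frac{1}{503633}$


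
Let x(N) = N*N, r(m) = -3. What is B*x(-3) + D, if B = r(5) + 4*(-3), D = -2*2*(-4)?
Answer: -119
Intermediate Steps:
x(N) = N²
D = 16 (D = -4*(-4) = 16)
B = -15 (B = -3 + 4*(-3) = -3 - 12 = -15)
B*x(-3) + D = -15*(-3)² + 16 = -15*9 + 16 = -135 + 16 = -119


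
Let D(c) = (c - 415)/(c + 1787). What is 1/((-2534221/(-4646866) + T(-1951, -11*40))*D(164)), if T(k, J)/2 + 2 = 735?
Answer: -9066035566/1710524784027 ≈ -0.0053001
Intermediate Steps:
T(k, J) = 1466 (T(k, J) = -4 + 2*735 = -4 + 1470 = 1466)
D(c) = (-415 + c)/(1787 + c)
1/((-2534221/(-4646866) + T(-1951, -11*40))*D(164)) = 1/((-2534221/(-4646866) + 1466)*(((-415 + 164)/(1787 + 164)))) = 1/((-2534221*(-1/4646866) + 1466)*((-251/1951))) = 1/((2534221/4646866 + 1466)*(((1/1951)*(-251)))) = 1/((6814839777/4646866)*(-251/1951)) = (4646866/6814839777)*(-1951/251) = -9066035566/1710524784027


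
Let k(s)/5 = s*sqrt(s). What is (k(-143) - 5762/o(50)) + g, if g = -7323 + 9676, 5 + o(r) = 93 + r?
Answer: 159476/69 - 715*I*sqrt(143) ≈ 2311.2 - 8550.2*I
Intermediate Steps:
o(r) = 88 + r (o(r) = -5 + (93 + r) = 88 + r)
k(s) = 5*s**(3/2) (k(s) = 5*(s*sqrt(s)) = 5*s**(3/2))
g = 2353
(k(-143) - 5762/o(50)) + g = (5*(-143)**(3/2) - 5762/(88 + 50)) + 2353 = (5*(-143*I*sqrt(143)) - 5762/138) + 2353 = (-715*I*sqrt(143) - 5762*1/138) + 2353 = (-715*I*sqrt(143) - 2881/69) + 2353 = (-2881/69 - 715*I*sqrt(143)) + 2353 = 159476/69 - 715*I*sqrt(143)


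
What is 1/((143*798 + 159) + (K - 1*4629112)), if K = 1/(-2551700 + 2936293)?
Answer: -384593/1736375475526 ≈ -2.2149e-7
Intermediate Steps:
K = 1/384593 ≈ 2.6002e-6
1/((143*798 + 159) + (K - 1*4629112)) = 1/((143*798 + 159) + (1/384593 - 1*4629112)) = 1/((114114 + 159) + (1/384593 - 4629112)) = 1/(114273 - 1780324071415/384593) = 1/(-1736375475526/384593) = -384593/1736375475526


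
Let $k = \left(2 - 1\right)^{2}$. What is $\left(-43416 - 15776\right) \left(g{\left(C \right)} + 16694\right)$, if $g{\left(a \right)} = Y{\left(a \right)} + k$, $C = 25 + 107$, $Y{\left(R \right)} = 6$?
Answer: $-988565592$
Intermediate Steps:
$k = 1$ ($k = 1^{2} = 1$)
$C = 132$
$g{\left(a \right)} = 7$ ($g{\left(a \right)} = 6 + 1 = 7$)
$\left(-43416 - 15776\right) \left(g{\left(C \right)} + 16694\right) = \left(-43416 - 15776\right) \left(7 + 16694\right) = \left(-59192\right) 16701 = -988565592$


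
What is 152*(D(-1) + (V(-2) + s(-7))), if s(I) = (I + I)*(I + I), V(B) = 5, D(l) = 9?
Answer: 31920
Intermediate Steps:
s(I) = 4*I² (s(I) = (2*I)*(2*I) = 4*I²)
152*(D(-1) + (V(-2) + s(-7))) = 152*(9 + (5 + 4*(-7)²)) = 152*(9 + (5 + 4*49)) = 152*(9 + (5 + 196)) = 152*(9 + 201) = 152*210 = 31920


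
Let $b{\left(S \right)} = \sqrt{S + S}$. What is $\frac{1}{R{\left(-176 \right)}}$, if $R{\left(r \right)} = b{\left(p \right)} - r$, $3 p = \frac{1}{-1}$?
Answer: $\frac{264}{46465} - \frac{i \sqrt{6}}{92930} \approx 0.0056817 - 2.6358 \cdot 10^{-5} i$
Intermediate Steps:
$p = - \frac{1}{3}$ ($p = \frac{1}{3 \left(-1\right)} = \frac{1}{3} \left(-1\right) = - \frac{1}{3} \approx -0.33333$)
$b{\left(S \right)} = \sqrt{2} \sqrt{S}$ ($b{\left(S \right)} = \sqrt{2 S} = \sqrt{2} \sqrt{S}$)
$R{\left(r \right)} = - r + \frac{i \sqrt{6}}{3}$ ($R{\left(r \right)} = \sqrt{2} \sqrt{- \frac{1}{3}} - r = \sqrt{2} \frac{i \sqrt{3}}{3} - r = \frac{i \sqrt{6}}{3} - r = - r + \frac{i \sqrt{6}}{3}$)
$\frac{1}{R{\left(-176 \right)}} = \frac{1}{\left(-1\right) \left(-176\right) + \frac{i \sqrt{6}}{3}} = \frac{1}{176 + \frac{i \sqrt{6}}{3}}$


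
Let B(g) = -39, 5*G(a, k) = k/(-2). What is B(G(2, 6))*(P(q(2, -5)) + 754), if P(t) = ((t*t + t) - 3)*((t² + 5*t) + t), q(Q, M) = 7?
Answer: -217503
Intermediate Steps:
G(a, k) = -k/10 (G(a, k) = (k/(-2))/5 = (k*(-½))/5 = (-k/2)/5 = -k/10)
P(t) = (t² + 6*t)*(-3 + t + t²) (P(t) = ((t² + t) - 3)*(t² + 6*t) = ((t + t²) - 3)*(t² + 6*t) = (-3 + t + t²)*(t² + 6*t) = (t² + 6*t)*(-3 + t + t²))
B(G(2, 6))*(P(q(2, -5)) + 754) = -39*(7*(-18 + 7³ + 3*7 + 7*7²) + 754) = -39*(7*(-18 + 343 + 21 + 7*49) + 754) = -39*(7*(-18 + 343 + 21 + 343) + 754) = -39*(7*689 + 754) = -39*(4823 + 754) = -39*5577 = -217503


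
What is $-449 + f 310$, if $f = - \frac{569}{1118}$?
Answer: $- \frac{339186}{559} \approx -606.77$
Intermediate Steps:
$f = - \frac{569}{1118}$ ($f = \left(-569\right) \frac{1}{1118} = - \frac{569}{1118} \approx -0.50894$)
$-449 + f 310 = -449 - \frac{88195}{559} = - \frac{339186}{559}$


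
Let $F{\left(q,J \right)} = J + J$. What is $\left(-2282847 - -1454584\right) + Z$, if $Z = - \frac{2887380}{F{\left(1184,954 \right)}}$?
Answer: $- \frac{43978144}{53} \approx -8.2978 \cdot 10^{5}$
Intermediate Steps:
$F{\left(q,J \right)} = 2 J$
$Z = - \frac{80205}{53}$ ($Z = - \frac{2887380}{2 \cdot 954} = - \frac{2887380}{1908} = \left(-2887380\right) \frac{1}{1908} = - \frac{80205}{53} \approx -1513.3$)
$\left(-2282847 - -1454584\right) + Z = \left(-2282847 - -1454584\right) - \frac{80205}{53} = \left(-2282847 + 1454584\right) - \frac{80205}{53} = -828263 - \frac{80205}{53} = - \frac{43978144}{53}$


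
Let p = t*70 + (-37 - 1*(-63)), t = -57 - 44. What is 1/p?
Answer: -1/7044 ≈ -0.00014196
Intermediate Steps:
t = -101
p = -7044 (p = -101*70 + (-37 - 1*(-63)) = -7070 + (-37 + 63) = -7070 + 26 = -7044)
1/p = 1/(-7044) = -1/7044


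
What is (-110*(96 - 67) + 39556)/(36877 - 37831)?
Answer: -6061/159 ≈ -38.120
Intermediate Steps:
(-110*(96 - 67) + 39556)/(36877 - 37831) = (-110*29 + 39556)/(-954) = (-3190 + 39556)*(-1/954) = 36366*(-1/954) = -6061/159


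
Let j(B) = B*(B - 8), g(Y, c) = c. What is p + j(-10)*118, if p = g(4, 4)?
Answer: 21244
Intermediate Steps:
p = 4
j(B) = B*(-8 + B)
p + j(-10)*118 = 4 - 10*(-8 - 10)*118 = 4 - 10*(-18)*118 = 4 + 180*118 = 4 + 21240 = 21244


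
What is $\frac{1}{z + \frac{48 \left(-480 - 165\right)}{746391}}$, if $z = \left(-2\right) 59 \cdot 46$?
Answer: $- \frac{248797}{1350480436} \approx -0.00018423$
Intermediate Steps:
$z = -5428$ ($z = \left(-118\right) 46 = -5428$)
$\frac{1}{z + \frac{48 \left(-480 - 165\right)}{746391}} = \frac{1}{-5428 + \frac{48 \left(-480 - 165\right)}{746391}} = \frac{1}{-5428 + 48 \left(-645\right) \frac{1}{746391}} = \frac{1}{-5428 - \frac{10320}{248797}} = \frac{1}{- \frac{1350480436}{248797}} = - \frac{248797}{1350480436}$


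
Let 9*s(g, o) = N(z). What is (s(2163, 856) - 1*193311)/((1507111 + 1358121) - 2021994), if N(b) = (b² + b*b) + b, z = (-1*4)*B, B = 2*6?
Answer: -52583/229974 ≈ -0.22865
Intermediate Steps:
B = 12
z = -48 (z = -1*4*12 = -4*12 = -48)
N(b) = b + 2*b² (N(b) = (b² + b²) + b = 2*b² + b = b + 2*b²)
s(g, o) = 1520/3 (s(g, o) = (-48*(1 + 2*(-48)))/9 = (-48*(1 - 96))/9 = (-48*(-95))/9 = (⅑)*4560 = 1520/3)
(s(2163, 856) - 1*193311)/((1507111 + 1358121) - 2021994) = (1520/3 - 1*193311)/((1507111 + 1358121) - 2021994) = (1520/3 - 193311)/(2865232 - 2021994) = -578413/3/843238 = -578413/3*1/843238 = -52583/229974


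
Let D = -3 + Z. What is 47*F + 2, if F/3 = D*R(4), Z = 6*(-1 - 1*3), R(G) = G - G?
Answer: 2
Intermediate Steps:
R(G) = 0
Z = -24 (Z = 6*(-1 - 3) = 6*(-4) = -24)
D = -27 (D = -3 - 24 = -27)
F = 0 (F = 3*(-27*0) = 3*0 = 0)
47*F + 2 = 47*0 + 2 = 0 + 2 = 2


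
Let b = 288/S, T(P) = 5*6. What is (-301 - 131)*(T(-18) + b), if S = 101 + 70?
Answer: -260064/19 ≈ -13688.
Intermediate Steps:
S = 171
T(P) = 30
b = 32/19 (b = 288/171 = 288*(1/171) = 32/19 ≈ 1.6842)
(-301 - 131)*(T(-18) + b) = (-301 - 131)*(30 + 32/19) = -432*602/19 = -260064/19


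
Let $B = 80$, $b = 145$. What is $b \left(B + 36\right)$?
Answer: $16820$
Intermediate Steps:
$b \left(B + 36\right) = 145 \left(80 + 36\right) = 145 \cdot 116 = 16820$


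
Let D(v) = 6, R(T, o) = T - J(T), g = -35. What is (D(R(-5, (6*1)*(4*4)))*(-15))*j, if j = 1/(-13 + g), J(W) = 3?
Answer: 15/8 ≈ 1.8750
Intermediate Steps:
j = -1/48 (j = 1/(-13 - 35) = 1/(-48) = -1/48 ≈ -0.020833)
R(T, o) = -3 + T (R(T, o) = T - 1*3 = T - 3 = -3 + T)
(D(R(-5, (6*1)*(4*4)))*(-15))*j = (6*(-15))*(-1/48) = -90*(-1/48) = 15/8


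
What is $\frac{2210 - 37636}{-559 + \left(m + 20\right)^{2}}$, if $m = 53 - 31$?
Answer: $- \frac{35426}{1205} \approx -29.399$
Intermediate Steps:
$m = 22$ ($m = 53 - 31 = 22$)
$\frac{2210 - 37636}{-559 + \left(m + 20\right)^{2}} = \frac{2210 - 37636}{-559 + \left(22 + 20\right)^{2}} = - \frac{35426}{-559 + 42^{2}} = - \frac{35426}{-559 + 1764} = - \frac{35426}{1205}$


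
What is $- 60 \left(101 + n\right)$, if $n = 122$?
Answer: $-13380$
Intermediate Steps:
$- 60 \left(101 + n\right) = - 60 \left(101 + 122\right) = \left(-60\right) 223 = -13380$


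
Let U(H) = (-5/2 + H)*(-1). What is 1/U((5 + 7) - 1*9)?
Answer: -2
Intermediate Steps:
U(H) = 5/2 - H (U(H) = (-5*1/2 + H)*(-1) = (-5/2 + H)*(-1) = 5/2 - H)
1/U((5 + 7) - 1*9) = 1/(5/2 - ((5 + 7) - 1*9)) = 1/(5/2 - (12 - 9)) = 1/(5/2 - 1*3) = 1/(5/2 - 3) = 1/(-1/2) = -2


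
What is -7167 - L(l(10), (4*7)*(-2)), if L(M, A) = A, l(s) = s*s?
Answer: -7111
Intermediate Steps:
l(s) = s²
-7167 - L(l(10), (4*7)*(-2)) = -7167 - 4*7*(-2) = -7167 - 28*(-2) = -7167 - 1*(-56) = -7167 + 56 = -7111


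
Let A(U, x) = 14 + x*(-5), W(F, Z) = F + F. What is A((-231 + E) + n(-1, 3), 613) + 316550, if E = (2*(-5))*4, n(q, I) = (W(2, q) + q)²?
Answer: 313499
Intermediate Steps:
W(F, Z) = 2*F
n(q, I) = (4 + q)² (n(q, I) = (2*2 + q)² = (4 + q)²)
E = -40 (E = -10*4 = -40)
A(U, x) = 14 - 5*x
A((-231 + E) + n(-1, 3), 613) + 316550 = (14 - 5*613) + 316550 = (14 - 3065) + 316550 = -3051 + 316550 = 313499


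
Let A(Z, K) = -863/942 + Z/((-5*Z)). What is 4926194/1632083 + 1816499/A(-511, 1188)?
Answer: -13963603420232212/8579860331 ≈ -1.6275e+6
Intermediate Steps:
A(Z, K) = -5257/4710 (A(Z, K) = -863*1/942 + Z*(-1/(5*Z)) = -863/942 - ⅕ = -5257/4710)
4926194/1632083 + 1816499/A(-511, 1188) = 4926194/1632083 + 1816499/(-5257/4710) = 4926194*(1/1632083) + 1816499*(-4710/5257) = 4926194/1632083 - 8555710290/5257 = -13963603420232212/8579860331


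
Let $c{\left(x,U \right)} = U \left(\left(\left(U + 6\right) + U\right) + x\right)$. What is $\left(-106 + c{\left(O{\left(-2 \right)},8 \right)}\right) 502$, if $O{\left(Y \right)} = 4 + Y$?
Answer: $43172$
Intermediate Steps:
$c{\left(x,U \right)} = U \left(6 + x + 2 U\right)$ ($c{\left(x,U \right)} = U \left(\left(\left(6 + U\right) + U\right) + x\right) = U \left(\left(6 + 2 U\right) + x\right) = U \left(6 + x + 2 U\right)$)
$\left(-106 + c{\left(O{\left(-2 \right)},8 \right)}\right) 502 = \left(-106 + 8 \left(6 + \left(4 - 2\right) + 2 \cdot 8\right)\right) 502 = \left(-106 + 8 \left(6 + 2 + 16\right)\right) 502 = \left(-106 + 8 \cdot 24\right) 502 = \left(-106 + 192\right) 502 = 86 \cdot 502 = 43172$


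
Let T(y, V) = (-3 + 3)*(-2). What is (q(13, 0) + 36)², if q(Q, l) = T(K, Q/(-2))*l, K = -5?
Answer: 1296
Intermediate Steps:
T(y, V) = 0 (T(y, V) = 0*(-2) = 0)
q(Q, l) = 0 (q(Q, l) = 0*l = 0)
(q(13, 0) + 36)² = (0 + 36)² = 36² = 1296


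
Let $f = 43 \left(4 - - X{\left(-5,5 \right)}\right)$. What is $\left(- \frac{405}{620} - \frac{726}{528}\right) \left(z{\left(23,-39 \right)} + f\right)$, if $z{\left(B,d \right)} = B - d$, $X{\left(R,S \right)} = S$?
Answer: $- \frac{225847}{248} \approx -910.67$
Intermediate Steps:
$f = 387$ ($f = 43 \left(4 - \left(-1\right) 5\right) = 43 \left(4 - -5\right) = 43 \left(4 + 5\right) = 43 \cdot 9 = 387$)
$\left(- \frac{405}{620} - \frac{726}{528}\right) \left(z{\left(23,-39 \right)} + f\right) = \left(- \frac{405}{620} - \frac{726}{528}\right) \left(\left(23 - -39\right) + 387\right) = \left(\left(-405\right) \frac{1}{620} - \frac{11}{8}\right) \left(\left(23 + 39\right) + 387\right) = \left(- \frac{81}{124} - \frac{11}{8}\right) \left(62 + 387\right) = \left(- \frac{503}{248}\right) 449 = - \frac{225847}{248}$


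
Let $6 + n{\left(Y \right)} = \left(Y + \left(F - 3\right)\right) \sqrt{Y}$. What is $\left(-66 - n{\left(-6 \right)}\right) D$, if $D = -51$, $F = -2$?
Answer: $3060 - 561 i \sqrt{6} \approx 3060.0 - 1374.2 i$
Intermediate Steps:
$n{\left(Y \right)} = -6 + \sqrt{Y} \left(-5 + Y\right)$ ($n{\left(Y \right)} = -6 + \left(Y - 5\right) \sqrt{Y} = -6 + \left(-5 + Y\right) \sqrt{Y} = -6 + \sqrt{Y} \left(-5 + Y\right)$)
$\left(-66 - n{\left(-6 \right)}\right) D = \left(-66 - \left(-6 + \left(-6\right)^{\frac{3}{2}} - 5 \sqrt{-6}\right)\right) \left(-51\right) = \left(-66 - \left(-6 - 6 i \sqrt{6} - 5 i \sqrt{6}\right)\right) \left(-51\right) = \left(-66 - \left(-6 - 11 i \sqrt{6}\right)\right) \left(-51\right) = \left(-66 + \left(6 + 11 i \sqrt{6}\right)\right) \left(-51\right) = \left(-60 + 11 i \sqrt{6}\right) \left(-51\right) = 3060 - 561 i \sqrt{6}$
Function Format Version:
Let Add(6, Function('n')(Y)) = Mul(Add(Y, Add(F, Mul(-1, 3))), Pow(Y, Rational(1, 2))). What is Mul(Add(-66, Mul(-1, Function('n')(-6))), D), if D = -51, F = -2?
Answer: Add(3060, Mul(-561, I, Pow(6, Rational(1, 2)))) ≈ Add(3060.0, Mul(-1374.2, I))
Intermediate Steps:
Function('n')(Y) = Add(-6, Mul(Pow(Y, Rational(1, 2)), Add(-5, Y))) (Function('n')(Y) = Add(-6, Mul(Add(Y, Add(-2, Mul(-1, 3))), Pow(Y, Rational(1, 2)))) = Add(-6, Mul(Add(Y, Add(-2, -3)), Pow(Y, Rational(1, 2)))) = Add(-6, Mul(Add(Y, -5), Pow(Y, Rational(1, 2)))) = Add(-6, Mul(Add(-5, Y), Pow(Y, Rational(1, 2)))) = Add(-6, Mul(Pow(Y, Rational(1, 2)), Add(-5, Y))))
Mul(Add(-66, Mul(-1, Function('n')(-6))), D) = Mul(Add(-66, Mul(-1, Add(-6, Pow(-6, Rational(3, 2)), Mul(-5, Pow(-6, Rational(1, 2)))))), -51) = Mul(Add(-66, Mul(-1, Add(-6, Mul(-6, I, Pow(6, Rational(1, 2))), Mul(-5, Mul(I, Pow(6, Rational(1, 2))))))), -51) = Mul(Add(-66, Mul(-1, Add(-6, Mul(-6, I, Pow(6, Rational(1, 2))), Mul(-5, I, Pow(6, Rational(1, 2)))))), -51) = Mul(Add(-66, Mul(-1, Add(-6, Mul(-11, I, Pow(6, Rational(1, 2)))))), -51) = Mul(Add(-66, Add(6, Mul(11, I, Pow(6, Rational(1, 2))))), -51) = Mul(Add(-60, Mul(11, I, Pow(6, Rational(1, 2)))), -51) = Add(3060, Mul(-561, I, Pow(6, Rational(1, 2))))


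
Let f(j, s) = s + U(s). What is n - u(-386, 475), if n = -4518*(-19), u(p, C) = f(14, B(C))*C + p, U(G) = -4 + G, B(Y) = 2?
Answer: 86228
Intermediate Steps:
f(j, s) = -4 + 2*s (f(j, s) = s + (-4 + s) = -4 + 2*s)
u(p, C) = p (u(p, C) = (-4 + 2*2)*C + p = (-4 + 4)*C + p = 0*C + p = 0 + p = p)
n = 85842 (n = -251*(-342) = 85842)
n - u(-386, 475) = 85842 - 1*(-386) = 85842 + 386 = 86228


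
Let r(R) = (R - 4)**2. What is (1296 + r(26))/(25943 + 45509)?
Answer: 445/17863 ≈ 0.024912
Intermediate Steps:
r(R) = (-4 + R)**2
(1296 + r(26))/(25943 + 45509) = (1296 + (-4 + 26)**2)/(25943 + 45509) = (1296 + 22**2)/71452 = (1296 + 484)*(1/71452) = 1780*(1/71452) = 445/17863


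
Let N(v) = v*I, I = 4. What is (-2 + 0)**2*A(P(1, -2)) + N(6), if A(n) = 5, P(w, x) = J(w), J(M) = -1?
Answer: 44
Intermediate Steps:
P(w, x) = -1
N(v) = 4*v (N(v) = v*4 = 4*v)
(-2 + 0)**2*A(P(1, -2)) + N(6) = (-2 + 0)**2*5 + 4*6 = (-2)**2*5 + 24 = 4*5 + 24 = 20 + 24 = 44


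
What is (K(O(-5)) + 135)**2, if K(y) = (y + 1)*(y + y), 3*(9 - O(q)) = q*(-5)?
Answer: 1525225/81 ≈ 18830.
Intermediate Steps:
O(q) = 9 + 5*q/3 (O(q) = 9 - q*(-5)/3 = 9 - (-5)*q/3 = 9 + 5*q/3)
K(y) = 2*y*(1 + y) (K(y) = (1 + y)*(2*y) = 2*y*(1 + y))
(K(O(-5)) + 135)**2 = (2*(9 + (5/3)*(-5))*(1 + (9 + (5/3)*(-5))) + 135)**2 = (2*(9 - 25/3)*(1 + (9 - 25/3)) + 135)**2 = (2*(2/3)*(1 + 2/3) + 135)**2 = (2*(2/3)*(5/3) + 135)**2 = (20/9 + 135)**2 = (1235/9)**2 = 1525225/81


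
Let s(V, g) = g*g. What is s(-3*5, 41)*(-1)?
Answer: -1681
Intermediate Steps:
s(V, g) = g²
s(-3*5, 41)*(-1) = 41²*(-1) = 1681*(-1) = -1681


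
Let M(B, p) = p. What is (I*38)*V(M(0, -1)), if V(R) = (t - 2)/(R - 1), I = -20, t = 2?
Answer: 0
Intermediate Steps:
V(R) = 0 (V(R) = (2 - 2)/(R - 1) = 0/(-1 + R) = 0)
(I*38)*V(M(0, -1)) = -20*38*0 = -760*0 = 0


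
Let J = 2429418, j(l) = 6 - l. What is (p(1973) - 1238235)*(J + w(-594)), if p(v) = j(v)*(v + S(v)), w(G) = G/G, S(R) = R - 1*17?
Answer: -21783574958182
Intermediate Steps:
S(R) = -17 + R (S(R) = R - 17 = -17 + R)
w(G) = 1
p(v) = (-17 + 2*v)*(6 - v) (p(v) = (6 - v)*(v + (-17 + v)) = (6 - v)*(-17 + 2*v) = (-17 + 2*v)*(6 - v))
(p(1973) - 1238235)*(J + w(-594)) = (-(-17 + 2*1973)*(-6 + 1973) - 1238235)*(2429418 + 1) = (-1*(-17 + 3946)*1967 - 1238235)*2429419 = (-1*3929*1967 - 1238235)*2429419 = (-7728343 - 1238235)*2429419 = -8966578*2429419 = -21783574958182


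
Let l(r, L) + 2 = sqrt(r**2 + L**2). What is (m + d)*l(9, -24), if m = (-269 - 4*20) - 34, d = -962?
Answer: 2690 - 4035*sqrt(73) ≈ -31785.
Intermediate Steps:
l(r, L) = -2 + sqrt(L**2 + r**2) (l(r, L) = -2 + sqrt(r**2 + L**2) = -2 + sqrt(L**2 + r**2))
m = -383 (m = (-269 - 80) - 34 = -349 - 34 = -383)
(m + d)*l(9, -24) = (-383 - 962)*(-2 + sqrt((-24)**2 + 9**2)) = -1345*(-2 + sqrt(576 + 81)) = -1345*(-2 + sqrt(657)) = -1345*(-2 + 3*sqrt(73)) = 2690 - 4035*sqrt(73)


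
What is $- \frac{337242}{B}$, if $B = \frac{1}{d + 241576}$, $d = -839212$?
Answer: $201547959912$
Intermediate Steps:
$B = - \frac{1}{597636}$ ($B = \frac{1}{-839212 + 241576} = \frac{1}{-597636} = - \frac{1}{597636} \approx -1.6733 \cdot 10^{-6}$)
$- \frac{337242}{B} = - \frac{337242}{- \frac{1}{597636}} = \left(-337242\right) \left(-597636\right) = 201547959912$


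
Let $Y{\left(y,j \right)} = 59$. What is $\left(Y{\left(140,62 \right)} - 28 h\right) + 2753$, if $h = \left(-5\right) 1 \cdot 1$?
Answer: $2952$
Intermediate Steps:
$h = -5$ ($h = \left(-5\right) 1 = -5$)
$\left(Y{\left(140,62 \right)} - 28 h\right) + 2753 = \left(59 - -140\right) + 2753 = \left(59 + 140\right) + 2753 = 199 + 2753 = 2952$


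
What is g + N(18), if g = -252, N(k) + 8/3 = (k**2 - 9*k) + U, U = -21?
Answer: -341/3 ≈ -113.67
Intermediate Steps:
N(k) = -71/3 + k**2 - 9*k (N(k) = -8/3 + ((k**2 - 9*k) - 21) = -8/3 + (-21 + k**2 - 9*k) = -71/3 + k**2 - 9*k)
g + N(18) = -252 + (-71/3 + 18**2 - 9*18) = -252 + (-71/3 + 324 - 162) = -252 + 415/3 = -341/3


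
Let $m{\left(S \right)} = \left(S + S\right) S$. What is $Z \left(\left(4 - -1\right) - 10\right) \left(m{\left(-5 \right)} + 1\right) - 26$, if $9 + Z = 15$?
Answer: $-1556$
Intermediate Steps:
$Z = 6$ ($Z = -9 + 15 = 6$)
$m{\left(S \right)} = 2 S^{2}$ ($m{\left(S \right)} = 2 S S = 2 S^{2}$)
$Z \left(\left(4 - -1\right) - 10\right) \left(m{\left(-5 \right)} + 1\right) - 26 = 6 \left(\left(4 - -1\right) - 10\right) \left(2 \left(-5\right)^{2} + 1\right) - 26 = 6 \left(\left(4 + 1\right) - 10\right) \left(2 \cdot 25 + 1\right) - 26 = 6 \left(5 - 10\right) \left(50 + 1\right) - 26 = 6 \left(\left(-5\right) 51\right) - 26 = 6 \left(-255\right) - 26 = -1530 - 26 = -1556$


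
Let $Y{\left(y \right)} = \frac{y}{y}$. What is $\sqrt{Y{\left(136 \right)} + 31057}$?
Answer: $\sqrt{31058} \approx 176.23$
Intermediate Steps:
$Y{\left(y \right)} = 1$
$\sqrt{Y{\left(136 \right)} + 31057} = \sqrt{1 + 31057} = \sqrt{31058}$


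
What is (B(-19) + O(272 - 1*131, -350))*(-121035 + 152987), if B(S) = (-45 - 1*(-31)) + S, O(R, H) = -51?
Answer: -2683968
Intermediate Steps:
B(S) = -14 + S (B(S) = (-45 + 31) + S = -14 + S)
(B(-19) + O(272 - 1*131, -350))*(-121035 + 152987) = ((-14 - 19) - 51)*(-121035 + 152987) = (-33 - 51)*31952 = -84*31952 = -2683968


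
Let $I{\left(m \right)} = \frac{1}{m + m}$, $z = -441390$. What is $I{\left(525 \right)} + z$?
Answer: $- \frac{463459499}{1050} \approx -4.4139 \cdot 10^{5}$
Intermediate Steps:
$I{\left(m \right)} = \frac{1}{2 m}$
$I{\left(525 \right)} + z = \frac{1}{2 \cdot 525} - 441390 = \frac{1}{2} \cdot \frac{1}{525} - 441390 = \frac{1}{1050} - 441390 = - \frac{463459499}{1050}$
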